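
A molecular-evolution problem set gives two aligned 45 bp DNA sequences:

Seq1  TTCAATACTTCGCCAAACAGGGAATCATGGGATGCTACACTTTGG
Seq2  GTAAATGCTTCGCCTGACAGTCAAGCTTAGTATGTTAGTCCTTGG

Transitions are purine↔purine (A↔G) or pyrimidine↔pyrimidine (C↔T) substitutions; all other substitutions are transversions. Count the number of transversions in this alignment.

10

Differing sites — 1:T/G (Tv); 3:C/A (Tv); 7:A/G (Ti); 15:A/T (Tv); 16:A/G (Ti); 21:G/T (Tv); 22:G/C (Tv); 25:T/G (Tv); 27:A/T (Tv); 29:G/A (Ti); 31:G/T (Tv); 35:C/T (Ti); 38:C/G (Tv); 39:A/T (Tv); 41:T/C (Ti).
Of the 15 differences, 5 transitions and 10 transversions, so the answer is 10.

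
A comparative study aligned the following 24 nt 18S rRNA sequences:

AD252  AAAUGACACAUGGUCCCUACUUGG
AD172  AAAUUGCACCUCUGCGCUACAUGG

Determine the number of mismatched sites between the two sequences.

Differing sites — 5:G/U; 6:A/G; 10:A/C; 12:G/C; 13:G/U; 14:U/G; 16:C/G; 21:U/A.
That gives 8 mismatches out of 24 aligned sites, so the Hamming distance is 8.

8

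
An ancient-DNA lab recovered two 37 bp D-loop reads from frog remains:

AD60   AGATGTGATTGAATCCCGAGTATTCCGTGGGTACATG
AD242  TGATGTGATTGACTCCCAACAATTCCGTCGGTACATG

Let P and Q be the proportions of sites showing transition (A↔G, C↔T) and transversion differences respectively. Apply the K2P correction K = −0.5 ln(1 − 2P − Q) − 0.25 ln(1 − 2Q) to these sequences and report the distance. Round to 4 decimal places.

0.1836

The sequences differ at positions 1 (A/T, transversion), 13 (A/C, transversion), 18 (G/A, transition), 20 (G/C, transversion), 21 (T/A, transversion), 29 (G/C, transversion).
Of the 6 differences, 1 transition and 5 transversions over 37 sites: P = 1/37 = 0.027027, Q = 5/37 = 0.135135.
d = −0.5·ln(0.810811) − 0.25·ln(0.729730) = −0.5·(-0.209720) − 0.25·(-0.315081) = 0.1836.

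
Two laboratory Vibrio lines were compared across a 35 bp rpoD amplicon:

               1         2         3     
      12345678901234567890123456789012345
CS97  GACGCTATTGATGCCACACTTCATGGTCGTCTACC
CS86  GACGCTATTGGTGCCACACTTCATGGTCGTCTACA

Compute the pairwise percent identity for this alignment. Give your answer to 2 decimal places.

94.29%

The sequences differ at positions 11 (A/G), 35 (C/A).
33 of the 35 sites match, so the percent identity is 33/35 × 100 = 94.29%.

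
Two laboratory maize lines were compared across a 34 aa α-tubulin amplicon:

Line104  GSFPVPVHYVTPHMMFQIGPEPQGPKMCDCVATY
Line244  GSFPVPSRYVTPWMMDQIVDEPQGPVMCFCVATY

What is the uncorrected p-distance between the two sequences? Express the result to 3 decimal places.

0.235

The sequences differ at positions 7 (V/S), 8 (H/R), 13 (H/W), 16 (F/D), 19 (G/V), 20 (P/D), 26 (K/V), 29 (D/F).
There are 8 differences over 34 sites, so p = 8/34 = 0.235.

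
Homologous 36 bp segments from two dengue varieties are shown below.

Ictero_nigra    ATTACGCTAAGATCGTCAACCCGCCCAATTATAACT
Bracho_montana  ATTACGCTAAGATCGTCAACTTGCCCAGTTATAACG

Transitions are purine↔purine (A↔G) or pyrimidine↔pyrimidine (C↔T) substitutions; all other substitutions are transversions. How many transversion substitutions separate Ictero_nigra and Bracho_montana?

1

Differing sites — 21:C/T (Ti); 22:C/T (Ti); 28:A/G (Ti); 36:T/G (Tv).
Of the 4 differences, 3 transitions and 1 transversion, so the answer is 1.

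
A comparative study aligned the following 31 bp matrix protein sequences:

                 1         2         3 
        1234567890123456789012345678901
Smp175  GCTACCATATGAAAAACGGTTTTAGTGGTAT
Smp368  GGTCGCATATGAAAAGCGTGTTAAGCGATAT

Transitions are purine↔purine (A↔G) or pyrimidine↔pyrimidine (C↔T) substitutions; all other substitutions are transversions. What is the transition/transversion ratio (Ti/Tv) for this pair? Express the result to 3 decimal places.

Mismatches occur at site 2 (C↔G, transversion), site 4 (A↔C, transversion), site 5 (C↔G, transversion), site 16 (A↔G, transition), site 19 (G↔T, transversion), site 20 (T↔G, transversion), site 23 (T↔A, transversion), site 26 (T↔C, transition), site 28 (G↔A, transition).
Of the 9 differences, 3 transitions and 6 transversions, so Ti/Tv = 3/6 = 0.500.

0.500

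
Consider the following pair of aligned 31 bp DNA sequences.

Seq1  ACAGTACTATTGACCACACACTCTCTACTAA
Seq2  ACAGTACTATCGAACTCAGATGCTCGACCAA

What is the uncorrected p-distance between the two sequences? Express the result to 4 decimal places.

0.2581

Mismatches occur at site 11 (T↔C), site 14 (C↔A), site 16 (A↔T), site 19 (C↔G), site 21 (C↔T), site 22 (T↔G), site 26 (T↔G), site 29 (T↔C).
There are 8 differences over 31 sites, so p = 8/31 = 0.2581.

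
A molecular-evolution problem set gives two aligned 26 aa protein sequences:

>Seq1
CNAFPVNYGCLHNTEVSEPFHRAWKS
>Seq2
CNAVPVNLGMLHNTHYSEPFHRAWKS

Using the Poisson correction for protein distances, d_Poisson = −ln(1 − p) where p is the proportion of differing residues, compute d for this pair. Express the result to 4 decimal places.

Mismatches occur at site 4 (F→V), site 8 (Y→L), site 10 (C→M), site 15 (E→H), site 16 (V→Y).
p = 5/26 = 0.192308.
d = −ln(1 − 0.192308) = −ln(0.807692) = 0.2136.

0.2136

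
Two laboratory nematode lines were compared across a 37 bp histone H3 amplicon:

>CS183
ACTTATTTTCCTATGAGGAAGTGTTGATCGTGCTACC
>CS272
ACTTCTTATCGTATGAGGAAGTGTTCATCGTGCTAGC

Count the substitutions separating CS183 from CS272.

5

Mismatches occur at site 5 (A↔C), site 8 (T↔A), site 11 (C↔G), site 26 (G↔C), site 36 (C↔G).
That gives 5 mismatches out of 37 aligned sites, so the Hamming distance is 5.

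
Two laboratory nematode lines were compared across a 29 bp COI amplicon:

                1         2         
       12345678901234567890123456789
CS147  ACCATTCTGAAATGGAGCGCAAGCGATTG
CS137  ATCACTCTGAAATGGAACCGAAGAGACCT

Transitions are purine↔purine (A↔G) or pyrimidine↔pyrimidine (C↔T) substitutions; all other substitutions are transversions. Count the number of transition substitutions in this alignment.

Differing sites — 2:C/T (Ti); 5:T/C (Ti); 17:G/A (Ti); 19:G/C (Tv); 20:C/G (Tv); 24:C/A (Tv); 27:T/C (Ti); 28:T/C (Ti); 29:G/T (Tv).
Of the 9 differences, 5 transitions and 4 transversions, so the answer is 5.

5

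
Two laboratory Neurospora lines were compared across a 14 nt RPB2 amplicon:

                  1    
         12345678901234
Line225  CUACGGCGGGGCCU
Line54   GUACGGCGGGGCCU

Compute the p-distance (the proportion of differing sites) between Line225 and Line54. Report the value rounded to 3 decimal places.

0.071

Differing sites — 1:C/G.
There are 1 differences over 14 sites, so p = 1/14 = 0.071.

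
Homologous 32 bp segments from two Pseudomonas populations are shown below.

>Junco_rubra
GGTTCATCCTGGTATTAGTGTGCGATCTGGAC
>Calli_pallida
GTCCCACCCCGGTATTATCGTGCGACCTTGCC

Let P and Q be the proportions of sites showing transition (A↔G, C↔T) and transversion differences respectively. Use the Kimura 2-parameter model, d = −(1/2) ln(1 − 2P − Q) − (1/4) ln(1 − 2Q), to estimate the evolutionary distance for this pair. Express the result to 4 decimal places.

0.4185

Mismatches occur at site 2 (G/T, transversion), site 3 (T/C, transition), site 4 (T/C, transition), site 7 (T/C, transition), site 10 (T/C, transition), site 18 (G/T, transversion), site 19 (T/C, transition), site 26 (T/C, transition), site 29 (G/T, transversion), site 31 (A/C, transversion).
Of the 10 differences, 6 transitions and 4 transversions over 32 sites: P = 6/32 = 0.187500, Q = 4/32 = 0.125000.
d = −0.5·ln(0.500000) − 0.25·ln(0.750000) = −0.5·(-0.693147) − 0.25·(-0.287682) = 0.4185.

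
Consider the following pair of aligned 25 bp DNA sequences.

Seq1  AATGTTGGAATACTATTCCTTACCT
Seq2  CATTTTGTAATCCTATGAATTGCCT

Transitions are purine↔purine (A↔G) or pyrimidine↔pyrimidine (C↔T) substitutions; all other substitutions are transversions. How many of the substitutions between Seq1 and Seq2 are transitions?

1

The sequences differ at positions 1 (A/C, transversion), 4 (G/T, transversion), 8 (G/T, transversion), 12 (A/C, transversion), 17 (T/G, transversion), 18 (C/A, transversion), 19 (C/A, transversion), 22 (A/G, transition).
Of the 8 differences, 1 transition and 7 transversions, so the answer is 1.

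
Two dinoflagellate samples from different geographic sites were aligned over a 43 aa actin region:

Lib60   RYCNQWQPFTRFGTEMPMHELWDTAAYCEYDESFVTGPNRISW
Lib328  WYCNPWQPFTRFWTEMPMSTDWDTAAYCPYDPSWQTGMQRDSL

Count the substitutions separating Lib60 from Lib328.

Differing sites — 1:R/W; 5:Q/P; 13:G/W; 19:H/S; 20:E/T; 21:L/D; 29:E/P; 32:E/P; 34:F/W; 35:V/Q; 38:P/M; 39:N/Q; 41:I/D; 43:W/L.
That gives 14 mismatches out of 43 aligned sites, so the Hamming distance is 14.

14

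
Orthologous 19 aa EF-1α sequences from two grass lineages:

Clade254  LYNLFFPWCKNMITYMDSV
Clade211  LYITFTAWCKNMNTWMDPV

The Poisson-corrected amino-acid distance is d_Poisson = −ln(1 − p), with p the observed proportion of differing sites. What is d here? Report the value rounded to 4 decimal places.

Differing sites — 3:N/I; 4:L/T; 6:F/T; 7:P/A; 13:I/N; 15:Y/W; 18:S/P.
p = 7/19 = 0.368421.
d = −ln(1 − 0.368421) = −ln(0.631579) = 0.4595.

0.4595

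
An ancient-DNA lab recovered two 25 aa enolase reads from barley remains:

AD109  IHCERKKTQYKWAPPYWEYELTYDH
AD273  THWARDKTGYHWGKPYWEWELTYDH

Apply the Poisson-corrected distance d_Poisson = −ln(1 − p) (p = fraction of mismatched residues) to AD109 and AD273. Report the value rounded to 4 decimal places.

0.4463

Differing sites — 1:I/T; 3:C/W; 4:E/A; 6:K/D; 9:Q/G; 11:K/H; 13:A/G; 14:P/K; 19:Y/W.
p = 9/25 = 0.360000.
d = −ln(1 − 0.360000) = −ln(0.640000) = 0.4463.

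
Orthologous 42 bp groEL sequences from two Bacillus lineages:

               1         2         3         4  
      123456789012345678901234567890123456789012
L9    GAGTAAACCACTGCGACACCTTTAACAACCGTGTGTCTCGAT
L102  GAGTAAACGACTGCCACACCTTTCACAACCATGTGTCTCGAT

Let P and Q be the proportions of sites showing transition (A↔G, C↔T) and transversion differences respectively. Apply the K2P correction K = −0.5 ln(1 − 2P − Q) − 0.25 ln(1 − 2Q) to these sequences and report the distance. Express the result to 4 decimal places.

0.1019

The sequences differ at positions 9 (C/G, transversion), 15 (G/C, transversion), 24 (A/C, transversion), 31 (G/A, transition).
Of the 4 differences, 1 transition and 3 transversions over 42 sites: P = 1/42 = 0.023810, Q = 3/42 = 0.071429.
d = −0.5·ln(0.880951) − 0.25·ln(0.857142) = −0.5·(-0.126753) − 0.25·(-0.154152) = 0.1019.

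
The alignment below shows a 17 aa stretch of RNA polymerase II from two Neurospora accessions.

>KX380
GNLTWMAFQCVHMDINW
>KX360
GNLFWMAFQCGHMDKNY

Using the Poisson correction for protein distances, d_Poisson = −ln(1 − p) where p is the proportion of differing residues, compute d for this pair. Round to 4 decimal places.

Mismatches occur at site 4 (T/F), site 11 (V/G), site 15 (I/K), site 17 (W/Y).
p = 4/17 = 0.235294.
d = −ln(1 − 0.235294) = −ln(0.764706) = 0.2683.

0.2683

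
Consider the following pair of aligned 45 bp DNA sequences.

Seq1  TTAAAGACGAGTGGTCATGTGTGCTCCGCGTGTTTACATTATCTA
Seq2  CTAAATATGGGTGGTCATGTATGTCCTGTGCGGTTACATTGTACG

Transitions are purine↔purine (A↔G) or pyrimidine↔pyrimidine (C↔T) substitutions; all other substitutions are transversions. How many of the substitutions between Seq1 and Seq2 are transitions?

12

Mismatches occur at site 1 (T↔C, transition), site 6 (G↔T, transversion), site 8 (C↔T, transition), site 10 (A↔G, transition), site 21 (G↔A, transition), site 24 (C↔T, transition), site 25 (T↔C, transition), site 27 (C↔T, transition), site 29 (C↔T, transition), site 31 (T↔C, transition), site 33 (T↔G, transversion), site 41 (A↔G, transition), site 43 (C↔A, transversion), site 44 (T↔C, transition), site 45 (A↔G, transition).
Of the 15 differences, 12 transitions and 3 transversions, so the answer is 12.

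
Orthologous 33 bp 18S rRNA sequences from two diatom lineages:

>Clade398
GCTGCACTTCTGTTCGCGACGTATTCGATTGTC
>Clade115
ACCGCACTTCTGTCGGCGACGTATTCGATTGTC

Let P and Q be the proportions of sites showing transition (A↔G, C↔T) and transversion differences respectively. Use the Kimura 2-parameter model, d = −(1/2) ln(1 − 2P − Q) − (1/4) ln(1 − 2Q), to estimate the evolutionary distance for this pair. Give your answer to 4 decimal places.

0.1348

The sequences differ at positions 1 (G/A, transition), 3 (T/C, transition), 14 (T/C, transition), 15 (C/G, transversion).
Of the 4 differences, 3 transitions and 1 transversion over 33 sites: P = 3/33 = 0.090909, Q = 1/33 = 0.030303.
d = −0.5·ln(0.787879) − 0.25·ln(0.939394) = −0.5·(-0.238411) − 0.25·(-0.062520) = 0.1348.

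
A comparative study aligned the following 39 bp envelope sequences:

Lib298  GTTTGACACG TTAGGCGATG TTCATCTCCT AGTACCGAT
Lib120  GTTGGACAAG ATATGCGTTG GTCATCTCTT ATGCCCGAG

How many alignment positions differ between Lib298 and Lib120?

Differing sites — 4:T/G; 9:C/A; 11:T/A; 14:G/T; 18:A/T; 21:T/G; 29:C/T; 32:G/T; 33:T/G; 34:A/C; 39:T/G.
That gives 11 mismatches out of 39 aligned sites, so the Hamming distance is 11.

11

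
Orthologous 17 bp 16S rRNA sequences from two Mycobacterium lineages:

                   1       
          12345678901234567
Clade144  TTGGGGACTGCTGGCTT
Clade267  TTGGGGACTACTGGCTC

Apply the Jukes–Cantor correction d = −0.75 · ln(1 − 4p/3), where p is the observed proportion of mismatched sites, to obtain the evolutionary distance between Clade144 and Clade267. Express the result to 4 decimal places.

Differing sites — 10:G/A; 17:T/C.
p = 2/17 = 0.117647.
d = −0.75 · ln(1 − (4/3)·0.117647) = −0.75 · ln(0.843137) = −0.75 · (-0.170626) = 0.1280.

0.1280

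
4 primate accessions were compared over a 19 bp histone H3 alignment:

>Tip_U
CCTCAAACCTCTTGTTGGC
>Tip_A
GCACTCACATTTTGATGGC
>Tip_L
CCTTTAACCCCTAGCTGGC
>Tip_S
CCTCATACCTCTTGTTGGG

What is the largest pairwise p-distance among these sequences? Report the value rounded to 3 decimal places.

Pairwise Hamming distances:
  Tip_U vs Tip_A: 7
  Tip_U vs Tip_L: 5
  Tip_U vs Tip_S: 2
  Tip_A vs Tip_L: 9
  Tip_A vs Tip_S: 8
  Tip_L vs Tip_S: 7
The largest is 9 mismatches, between Tip_A and Tip_L; p = 9/19 = 0.474.

0.474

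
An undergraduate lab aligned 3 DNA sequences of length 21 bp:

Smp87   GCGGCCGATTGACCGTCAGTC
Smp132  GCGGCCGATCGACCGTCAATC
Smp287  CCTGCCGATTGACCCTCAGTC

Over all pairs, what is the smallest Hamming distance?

Pairwise Hamming distances:
  Smp87 vs Smp132: 2
  Smp87 vs Smp287: 3
  Smp132 vs Smp287: 5
The smallest is 2, between Smp87 and Smp132.

2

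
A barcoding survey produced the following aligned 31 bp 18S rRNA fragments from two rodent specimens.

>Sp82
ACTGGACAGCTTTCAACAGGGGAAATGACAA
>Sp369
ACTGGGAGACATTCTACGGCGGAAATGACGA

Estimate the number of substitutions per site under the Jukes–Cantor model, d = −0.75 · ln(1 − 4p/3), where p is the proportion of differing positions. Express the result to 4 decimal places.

Differing sites — 6:A/G; 7:C/A; 8:A/G; 9:G/A; 11:T/A; 15:A/T; 18:A/G; 20:G/C; 30:A/G.
p = 9/31 = 0.290323.
d = −0.75 · ln(1 − (4/3)·0.290323) = −0.75 · ln(0.612903) = −0.75 · (-0.489549) = 0.3672.

0.3672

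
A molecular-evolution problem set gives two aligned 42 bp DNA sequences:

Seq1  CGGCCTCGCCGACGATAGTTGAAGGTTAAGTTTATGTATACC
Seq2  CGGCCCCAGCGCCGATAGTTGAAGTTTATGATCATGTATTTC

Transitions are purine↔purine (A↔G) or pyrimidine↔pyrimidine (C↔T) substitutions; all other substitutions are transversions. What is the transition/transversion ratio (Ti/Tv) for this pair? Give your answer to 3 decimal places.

0.667

Mismatches occur at site 6 (T↔C, transition), site 8 (G↔A, transition), site 9 (C↔G, transversion), site 12 (A↔C, transversion), site 25 (G↔T, transversion), site 29 (A↔T, transversion), site 31 (T↔A, transversion), site 33 (T↔C, transition), site 40 (A↔T, transversion), site 41 (C↔T, transition).
Of the 10 differences, 4 transitions and 6 transversions, so Ti/Tv = 4/6 = 0.667.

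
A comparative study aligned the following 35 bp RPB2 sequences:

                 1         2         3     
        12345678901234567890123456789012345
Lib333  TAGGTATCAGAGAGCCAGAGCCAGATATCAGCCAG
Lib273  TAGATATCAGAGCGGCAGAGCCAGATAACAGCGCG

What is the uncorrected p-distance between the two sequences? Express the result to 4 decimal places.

Mismatches occur at site 4 (G→A), site 13 (A→C), site 15 (C→G), site 28 (T→A), site 33 (C→G), site 34 (A→C).
There are 6 differences over 35 sites, so p = 6/35 = 0.1714.

0.1714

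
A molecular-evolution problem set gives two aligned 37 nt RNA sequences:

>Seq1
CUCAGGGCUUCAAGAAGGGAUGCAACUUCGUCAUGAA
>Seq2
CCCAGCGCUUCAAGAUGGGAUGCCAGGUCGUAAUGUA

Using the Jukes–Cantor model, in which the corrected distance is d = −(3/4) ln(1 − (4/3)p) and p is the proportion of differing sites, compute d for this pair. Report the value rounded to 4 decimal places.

0.2551

The sequences differ at positions 2 (U/C), 6 (G/C), 16 (A/U), 24 (A/C), 26 (C/G), 27 (U/G), 32 (C/A), 36 (A/U).
p = 8/37 = 0.216216.
d = −0.75 · ln(1 − (4/3)·0.216216) = −0.75 · ln(0.711712) = −0.75 · (-0.340082) = 0.2551.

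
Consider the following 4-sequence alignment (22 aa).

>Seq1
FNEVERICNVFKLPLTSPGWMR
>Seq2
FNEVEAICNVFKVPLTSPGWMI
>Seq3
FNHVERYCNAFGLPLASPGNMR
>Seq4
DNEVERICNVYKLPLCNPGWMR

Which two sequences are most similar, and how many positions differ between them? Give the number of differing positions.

3

Pairwise Hamming distances:
  Seq1 vs Seq2: 3
  Seq1 vs Seq3: 6
  Seq1 vs Seq4: 4
  Seq2 vs Seq3: 9
  Seq2 vs Seq4: 7
  Seq3 vs Seq4: 9
The smallest is 3, between Seq1 and Seq2.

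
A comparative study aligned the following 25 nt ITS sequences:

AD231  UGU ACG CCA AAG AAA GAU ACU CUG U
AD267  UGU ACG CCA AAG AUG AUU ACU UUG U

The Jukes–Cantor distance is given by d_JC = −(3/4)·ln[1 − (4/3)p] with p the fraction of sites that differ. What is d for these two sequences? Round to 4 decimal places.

0.2326

Differing sites — 14:A/U; 15:A/G; 16:G/A; 17:A/U; 22:C/U.
p = 5/25 = 0.200000.
d = −0.75 · ln(1 − (4/3)·0.200000) = −0.75 · ln(0.733333) = −0.75 · (-0.310155) = 0.2326.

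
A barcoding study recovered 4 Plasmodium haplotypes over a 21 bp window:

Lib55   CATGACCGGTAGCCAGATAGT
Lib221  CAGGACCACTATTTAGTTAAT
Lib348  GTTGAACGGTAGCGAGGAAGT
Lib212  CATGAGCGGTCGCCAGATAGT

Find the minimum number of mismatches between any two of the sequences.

Pairwise Hamming distances:
  Lib55 vs Lib221: 8
  Lib55 vs Lib348: 6
  Lib55 vs Lib212: 2
  Lib221 vs Lib348: 12
  Lib221 vs Lib212: 10
  Lib348 vs Lib212: 7
The smallest is 2, between Lib55 and Lib212.

2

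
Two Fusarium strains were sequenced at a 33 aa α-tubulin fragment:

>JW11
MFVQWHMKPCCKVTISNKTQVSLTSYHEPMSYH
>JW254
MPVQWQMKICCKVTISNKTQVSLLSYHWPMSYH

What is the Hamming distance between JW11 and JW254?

Differing sites — 2:F/P; 6:H/Q; 9:P/I; 24:T/L; 28:E/W.
That gives 5 mismatches out of 33 aligned sites, so the Hamming distance is 5.

5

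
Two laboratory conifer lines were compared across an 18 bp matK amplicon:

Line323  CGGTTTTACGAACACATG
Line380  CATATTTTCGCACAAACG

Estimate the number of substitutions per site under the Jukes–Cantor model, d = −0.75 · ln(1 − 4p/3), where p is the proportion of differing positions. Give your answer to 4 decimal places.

Differing sites — 2:G/A; 3:G/T; 4:T/A; 8:A/T; 11:A/C; 15:C/A; 17:T/C.
p = 7/18 = 0.388889.
d = −0.75 · ln(1 − (4/3)·0.388889) = −0.75 · ln(0.481481) = −0.75 · (-0.730889) = 0.5482.

0.5482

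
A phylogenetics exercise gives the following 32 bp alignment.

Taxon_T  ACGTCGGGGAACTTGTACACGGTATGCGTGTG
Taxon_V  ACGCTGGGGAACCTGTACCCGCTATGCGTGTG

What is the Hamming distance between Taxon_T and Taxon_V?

5

Mismatches occur at site 4 (T→C), site 5 (C→T), site 13 (T→C), site 19 (A→C), site 22 (G→C).
That gives 5 mismatches out of 32 aligned sites, so the Hamming distance is 5.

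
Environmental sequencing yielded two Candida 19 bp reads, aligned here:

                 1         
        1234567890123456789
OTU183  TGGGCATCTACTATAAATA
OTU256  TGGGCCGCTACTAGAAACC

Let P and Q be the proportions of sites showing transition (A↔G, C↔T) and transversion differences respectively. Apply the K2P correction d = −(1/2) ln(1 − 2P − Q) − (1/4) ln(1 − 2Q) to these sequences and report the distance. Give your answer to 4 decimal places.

The sequences differ at positions 6 (A/C, transversion), 7 (T/G, transversion), 14 (T/G, transversion), 18 (T/C, transition), 19 (A/C, transversion).
Of the 5 differences, 1 transition and 4 transversions over 19 sites: P = 1/19 = 0.052632, Q = 4/19 = 0.210526.
d = −0.5·ln(0.684210) − 0.25·ln(0.578948) = −0.5·(-0.379490) − 0.25·(-0.546543) = 0.3264.

0.3264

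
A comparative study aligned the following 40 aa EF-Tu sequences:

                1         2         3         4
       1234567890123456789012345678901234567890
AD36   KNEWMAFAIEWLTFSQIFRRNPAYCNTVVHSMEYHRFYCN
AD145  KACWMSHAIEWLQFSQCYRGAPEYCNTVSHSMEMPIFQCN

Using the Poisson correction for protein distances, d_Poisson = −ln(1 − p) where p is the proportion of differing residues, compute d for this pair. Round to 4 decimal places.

0.4700

The sequences differ at positions 2 (N/A), 3 (E/C), 6 (A/S), 7 (F/H), 13 (T/Q), 17 (I/C), 18 (F/Y), 20 (R/G), 21 (N/A), 23 (A/E), 29 (V/S), 34 (Y/M), 35 (H/P), 36 (R/I), 38 (Y/Q).
p = 15/40 = 0.375000.
d = −ln(1 − 0.375000) = −ln(0.625000) = 0.4700.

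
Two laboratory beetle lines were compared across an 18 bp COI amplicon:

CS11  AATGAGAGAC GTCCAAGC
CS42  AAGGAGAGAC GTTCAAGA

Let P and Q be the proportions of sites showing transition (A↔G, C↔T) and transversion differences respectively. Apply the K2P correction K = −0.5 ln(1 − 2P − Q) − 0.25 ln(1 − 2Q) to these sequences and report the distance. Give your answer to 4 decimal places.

The sequences differ at positions 3 (T/G, transversion), 13 (C/T, transition), 18 (C/A, transversion).
Of the 3 differences, 1 transition and 2 transversions over 18 sites: P = 1/18 = 0.055556, Q = 2/18 = 0.111111.
d = −0.5·ln(0.777777) − 0.25·ln(0.777778) = −0.5·(-0.251315) − 0.25·(-0.251314) = 0.1885.

0.1885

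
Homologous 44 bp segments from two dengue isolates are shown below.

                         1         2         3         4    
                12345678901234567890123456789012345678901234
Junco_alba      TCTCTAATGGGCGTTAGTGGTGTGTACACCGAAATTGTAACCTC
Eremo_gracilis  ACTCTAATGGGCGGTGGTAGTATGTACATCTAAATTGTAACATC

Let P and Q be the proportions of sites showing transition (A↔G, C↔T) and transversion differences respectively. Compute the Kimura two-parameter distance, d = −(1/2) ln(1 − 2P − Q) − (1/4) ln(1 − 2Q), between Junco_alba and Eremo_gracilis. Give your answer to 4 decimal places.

0.2094

Mismatches occur at site 1 (T/A, transversion), site 14 (T/G, transversion), site 16 (A/G, transition), site 19 (G/A, transition), site 22 (G/A, transition), site 29 (C/T, transition), site 31 (G/T, transversion), site 42 (C/A, transversion).
Of the 8 differences, 4 transitions and 4 transversions over 44 sites: P = 4/44 = 0.090909, Q = 4/44 = 0.090909.
d = −0.5·ln(0.727273) − 0.25·ln(0.818182) = −0.5·(-0.318453) − 0.25·(-0.200670) = 0.2094.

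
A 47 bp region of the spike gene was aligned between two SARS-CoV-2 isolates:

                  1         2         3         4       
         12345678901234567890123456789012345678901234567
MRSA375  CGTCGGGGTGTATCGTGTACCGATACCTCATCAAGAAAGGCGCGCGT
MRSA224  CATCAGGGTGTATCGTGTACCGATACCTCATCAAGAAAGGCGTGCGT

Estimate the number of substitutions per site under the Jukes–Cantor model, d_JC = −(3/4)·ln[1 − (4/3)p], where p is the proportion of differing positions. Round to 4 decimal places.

0.0667

The sequences differ at positions 2 (G/A), 5 (G/A), 43 (C/T).
p = 3/47 = 0.063830.
d = −0.75 · ln(1 − (4/3)·0.063830) = −0.75 · ln(0.914893) = −0.75 · (-0.088948) = 0.0667.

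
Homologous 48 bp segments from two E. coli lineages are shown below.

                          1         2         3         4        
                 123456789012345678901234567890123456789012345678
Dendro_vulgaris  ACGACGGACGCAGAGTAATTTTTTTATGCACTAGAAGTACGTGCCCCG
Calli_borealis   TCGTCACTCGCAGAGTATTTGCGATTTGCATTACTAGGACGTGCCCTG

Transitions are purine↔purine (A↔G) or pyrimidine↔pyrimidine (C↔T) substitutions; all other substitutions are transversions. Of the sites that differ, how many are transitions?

4

Differing sites — 1:A/T (Tv); 4:A/T (Tv); 6:G/A (Ti); 7:G/C (Tv); 8:A/T (Tv); 18:A/T (Tv); 21:T/G (Tv); 22:T/C (Ti); 23:T/G (Tv); 24:T/A (Tv); 26:A/T (Tv); 31:C/T (Ti); 34:G/C (Tv); 35:A/T (Tv); 38:T/G (Tv); 47:C/T (Ti).
Of the 16 differences, 4 transitions and 12 transversions, so the answer is 4.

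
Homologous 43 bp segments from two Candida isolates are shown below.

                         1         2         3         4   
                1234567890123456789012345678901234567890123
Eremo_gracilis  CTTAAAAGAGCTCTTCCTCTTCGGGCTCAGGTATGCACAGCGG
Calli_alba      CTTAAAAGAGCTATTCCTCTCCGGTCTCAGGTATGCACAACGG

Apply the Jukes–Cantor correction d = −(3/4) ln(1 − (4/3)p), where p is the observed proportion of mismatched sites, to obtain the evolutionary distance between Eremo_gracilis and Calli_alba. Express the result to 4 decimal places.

0.0993

The sequences differ at positions 13 (C/A), 21 (T/C), 25 (G/T), 40 (G/A).
p = 4/43 = 0.093023.
d = −0.75 · ln(1 − (4/3)·0.093023) = −0.75 · ln(0.875969) = −0.75 · (-0.132425) = 0.0993.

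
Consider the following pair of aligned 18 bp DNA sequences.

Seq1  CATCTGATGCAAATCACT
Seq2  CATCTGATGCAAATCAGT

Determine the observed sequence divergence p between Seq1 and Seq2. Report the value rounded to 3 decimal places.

A single mismatch occurs at site 17 (C↔G).
There are 1 differences over 18 sites, so p = 1/18 = 0.056.

0.056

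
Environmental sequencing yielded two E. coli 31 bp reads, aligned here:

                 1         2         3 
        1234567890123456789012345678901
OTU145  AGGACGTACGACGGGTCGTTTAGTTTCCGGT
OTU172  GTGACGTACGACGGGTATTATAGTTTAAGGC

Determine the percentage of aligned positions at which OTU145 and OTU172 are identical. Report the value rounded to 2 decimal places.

74.19%

Mismatches occur at site 1 (A→G), site 2 (G→T), site 17 (C→A), site 18 (G→T), site 20 (T→A), site 27 (C→A), site 28 (C→A), site 31 (T→C).
23 of the 31 sites match, so the percent identity is 23/31 × 100 = 74.19%.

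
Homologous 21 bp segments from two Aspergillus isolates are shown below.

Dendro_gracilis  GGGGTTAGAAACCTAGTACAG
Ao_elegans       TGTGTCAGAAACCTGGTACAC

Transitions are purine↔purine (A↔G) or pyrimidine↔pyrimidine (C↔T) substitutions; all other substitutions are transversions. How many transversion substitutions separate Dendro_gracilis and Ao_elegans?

The sequences differ at positions 1 (G/T, transversion), 3 (G/T, transversion), 6 (T/C, transition), 15 (A/G, transition), 21 (G/C, transversion).
Of the 5 differences, 2 transitions and 3 transversions, so the answer is 3.

3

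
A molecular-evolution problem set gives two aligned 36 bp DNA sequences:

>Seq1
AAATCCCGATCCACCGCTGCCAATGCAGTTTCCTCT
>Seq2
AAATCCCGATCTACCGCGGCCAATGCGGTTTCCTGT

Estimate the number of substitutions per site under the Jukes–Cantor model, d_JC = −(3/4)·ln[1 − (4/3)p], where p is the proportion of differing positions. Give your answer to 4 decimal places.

0.1203

The sequences differ at positions 12 (C/T), 18 (T/G), 27 (A/G), 35 (C/G).
p = 4/36 = 0.111111.
d = −0.75 · ln(1 − (4/3)·0.111111) = −0.75 · ln(0.851852) = −0.75 · (-0.160342) = 0.1203.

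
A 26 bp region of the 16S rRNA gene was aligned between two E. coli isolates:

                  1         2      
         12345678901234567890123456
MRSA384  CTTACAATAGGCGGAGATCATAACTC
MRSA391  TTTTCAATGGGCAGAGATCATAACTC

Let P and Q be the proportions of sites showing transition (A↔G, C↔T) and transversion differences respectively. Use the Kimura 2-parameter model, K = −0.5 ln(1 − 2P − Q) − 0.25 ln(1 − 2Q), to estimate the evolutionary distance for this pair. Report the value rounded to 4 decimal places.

Differing sites — 1:C/T (Ti); 4:A/T (Tv); 9:A/G (Ti); 13:G/A (Ti).
Of the 4 differences, 3 transitions and 1 transversion over 26 sites: P = 3/26 = 0.115385, Q = 1/26 = 0.038462.
d = −0.5·ln(0.730768) − 0.25·ln(0.923076) = −0.5·(-0.313659) − 0.25·(-0.080044) = 0.1768.

0.1768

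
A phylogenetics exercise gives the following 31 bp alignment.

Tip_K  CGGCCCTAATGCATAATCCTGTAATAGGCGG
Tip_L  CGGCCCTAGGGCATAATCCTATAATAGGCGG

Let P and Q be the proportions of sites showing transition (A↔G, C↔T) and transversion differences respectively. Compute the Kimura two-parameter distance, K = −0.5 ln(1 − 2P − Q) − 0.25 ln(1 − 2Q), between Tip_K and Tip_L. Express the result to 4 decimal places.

0.1046

The sequences differ at positions 9 (A/G, transition), 10 (T/G, transversion), 21 (G/A, transition).
Of the 3 differences, 2 transitions and 1 transversion over 31 sites: P = 2/31 = 0.064516, Q = 1/31 = 0.032258.
d = −0.5·ln(0.838710) − 0.25·ln(0.935484) = −0.5·(-0.175890) − 0.25·(-0.066691) = 0.1046.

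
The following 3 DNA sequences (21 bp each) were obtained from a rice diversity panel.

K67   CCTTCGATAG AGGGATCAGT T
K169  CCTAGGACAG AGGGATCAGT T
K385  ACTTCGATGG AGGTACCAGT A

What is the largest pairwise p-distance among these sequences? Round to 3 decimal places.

0.381

Pairwise Hamming distances:
  K67 vs K169: 3
  K67 vs K385: 5
  K169 vs K385: 8
The largest is 8 mismatches, between K169 and K385; p = 8/21 = 0.381.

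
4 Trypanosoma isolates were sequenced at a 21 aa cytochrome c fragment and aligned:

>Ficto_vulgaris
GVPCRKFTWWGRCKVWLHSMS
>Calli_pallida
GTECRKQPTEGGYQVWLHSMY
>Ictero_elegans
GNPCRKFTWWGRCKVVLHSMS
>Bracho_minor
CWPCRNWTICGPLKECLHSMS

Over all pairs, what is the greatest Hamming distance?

14

Pairwise Hamming distances:
  Ficto_vulgaris vs Calli_pallida: 10
  Ficto_vulgaris vs Ictero_elegans: 2
  Ficto_vulgaris vs Bracho_minor: 10
  Calli_pallida vs Ictero_elegans: 11
  Calli_pallida vs Bracho_minor: 14
  Ictero_elegans vs Bracho_minor: 10
The largest is 14, between Calli_pallida and Bracho_minor.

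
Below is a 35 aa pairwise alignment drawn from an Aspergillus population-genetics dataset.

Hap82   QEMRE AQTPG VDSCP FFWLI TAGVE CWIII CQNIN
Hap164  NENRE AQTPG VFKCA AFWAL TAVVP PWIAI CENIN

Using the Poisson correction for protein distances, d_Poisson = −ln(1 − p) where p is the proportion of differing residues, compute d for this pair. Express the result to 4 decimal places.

0.4643

Mismatches occur at site 1 (Q↔N), site 3 (M↔N), site 12 (D↔F), site 13 (S↔K), site 15 (P↔A), site 16 (F↔A), site 19 (L↔A), site 20 (I↔L), site 23 (G↔V), site 25 (E↔P), site 26 (C↔P), site 29 (I↔A), site 32 (Q↔E).
p = 13/35 = 0.371429.
d = −ln(1 − 0.371429) = −ln(0.628571) = 0.4643.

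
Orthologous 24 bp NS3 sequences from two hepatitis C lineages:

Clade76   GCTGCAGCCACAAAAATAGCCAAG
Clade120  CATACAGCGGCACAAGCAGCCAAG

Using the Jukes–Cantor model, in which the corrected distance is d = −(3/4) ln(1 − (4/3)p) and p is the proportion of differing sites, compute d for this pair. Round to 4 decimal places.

0.4408

Mismatches occur at site 1 (G→C), site 2 (C→A), site 4 (G→A), site 9 (C→G), site 10 (A→G), site 13 (A→C), site 16 (A→G), site 17 (T→C).
p = 8/24 = 0.333333.
d = −0.75 · ln(1 − (4/3)·0.333333) = −0.75 · ln(0.555556) = −0.75 · (-0.587786) = 0.4408.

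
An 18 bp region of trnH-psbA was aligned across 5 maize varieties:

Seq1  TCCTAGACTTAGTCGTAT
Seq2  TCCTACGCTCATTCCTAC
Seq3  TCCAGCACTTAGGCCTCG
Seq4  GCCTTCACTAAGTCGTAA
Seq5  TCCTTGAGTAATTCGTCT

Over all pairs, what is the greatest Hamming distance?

9

Pairwise Hamming distances:
  Seq1 vs Seq2: 6
  Seq1 vs Seq3: 7
  Seq1 vs Seq4: 5
  Seq1 vs Seq5: 5
  Seq2 vs Seq3: 8
  Seq2 vs Seq4: 7
  Seq2 vs Seq5: 8
  Seq3 vs Seq4: 8
  Seq3 vs Seq5: 9
  Seq4 vs Seq5: 6
The largest is 9, between Seq3 and Seq5.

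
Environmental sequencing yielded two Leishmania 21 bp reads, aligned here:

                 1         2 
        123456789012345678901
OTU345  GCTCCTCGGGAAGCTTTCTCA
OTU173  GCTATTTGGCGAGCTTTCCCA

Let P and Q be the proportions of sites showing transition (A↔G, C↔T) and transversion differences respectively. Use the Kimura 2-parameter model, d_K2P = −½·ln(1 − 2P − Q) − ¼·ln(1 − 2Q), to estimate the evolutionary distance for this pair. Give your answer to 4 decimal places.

The sequences differ at positions 4 (C/A, transversion), 5 (C/T, transition), 7 (C/T, transition), 10 (G/C, transversion), 11 (A/G, transition), 19 (T/C, transition).
Of the 6 differences, 4 transitions and 2 transversions over 21 sites: P = 4/21 = 0.190476, Q = 2/21 = 0.095238.
d = −0.5·ln(0.523810) − 0.25·ln(0.809524) = −0.5·(-0.646626) − 0.25·(-0.211309) = 0.3761.

0.3761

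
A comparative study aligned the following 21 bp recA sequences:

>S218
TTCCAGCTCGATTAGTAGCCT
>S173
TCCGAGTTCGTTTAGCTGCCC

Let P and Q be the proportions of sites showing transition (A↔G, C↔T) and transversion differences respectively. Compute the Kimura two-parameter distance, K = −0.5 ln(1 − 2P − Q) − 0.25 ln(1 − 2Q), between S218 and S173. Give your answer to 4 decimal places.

0.4551

Differing sites — 2:T/C (Ti); 4:C/G (Tv); 7:C/T (Ti); 11:A/T (Tv); 16:T/C (Ti); 17:A/T (Tv); 21:T/C (Ti).
Of the 7 differences, 4 transitions and 3 transversions over 21 sites: P = 4/21 = 0.190476, Q = 3/21 = 0.142857.
d = −0.5·ln(0.476191) − 0.25·ln(0.714286) = −0.5·(-0.741936) − 0.25·(-0.336472) = 0.4551.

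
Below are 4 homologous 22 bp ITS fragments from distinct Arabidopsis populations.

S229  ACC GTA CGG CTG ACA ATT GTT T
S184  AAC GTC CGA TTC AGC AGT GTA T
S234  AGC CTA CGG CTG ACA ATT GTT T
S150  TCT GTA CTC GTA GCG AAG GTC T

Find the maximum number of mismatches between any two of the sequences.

Pairwise Hamming distances:
  S229 vs S184: 9
  S229 vs S234: 2
  S229 vs S150: 11
  S184 vs S234: 10
  S184 vs S150: 14
  S234 vs S150: 13
The largest is 14, between S184 and S150.

14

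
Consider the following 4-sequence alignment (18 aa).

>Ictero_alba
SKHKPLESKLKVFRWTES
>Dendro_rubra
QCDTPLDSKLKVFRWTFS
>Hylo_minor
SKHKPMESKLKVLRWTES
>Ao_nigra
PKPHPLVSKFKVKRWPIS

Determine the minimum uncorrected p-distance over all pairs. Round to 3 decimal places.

Pairwise Hamming distances:
  Ictero_alba vs Dendro_rubra: 6
  Ictero_alba vs Hylo_minor: 2
  Ictero_alba vs Ao_nigra: 8
  Dendro_rubra vs Hylo_minor: 8
  Dendro_rubra vs Ao_nigra: 9
  Hylo_minor vs Ao_nigra: 9
The smallest is 2 mismatches, between Ictero_alba and Hylo_minor; p = 2/18 = 0.111.

0.111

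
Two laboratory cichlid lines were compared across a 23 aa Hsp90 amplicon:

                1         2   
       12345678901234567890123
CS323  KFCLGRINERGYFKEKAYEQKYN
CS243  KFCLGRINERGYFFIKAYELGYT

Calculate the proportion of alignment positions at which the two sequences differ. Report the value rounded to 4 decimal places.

The sequences differ at positions 14 (K/F), 15 (E/I), 20 (Q/L), 21 (K/G), 23 (N/T).
There are 5 differences over 23 sites, so p = 5/23 = 0.2174.

0.2174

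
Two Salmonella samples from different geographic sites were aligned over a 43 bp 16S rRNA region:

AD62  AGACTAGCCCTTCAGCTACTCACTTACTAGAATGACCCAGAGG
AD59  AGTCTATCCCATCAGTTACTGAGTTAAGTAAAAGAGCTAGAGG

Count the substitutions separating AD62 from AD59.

The sequences differ at positions 3 (A/T), 7 (G/T), 11 (T/A), 16 (C/T), 21 (C/G), 23 (C/G), 27 (C/A), 28 (T/G), 29 (A/T), 30 (G/A), 33 (T/A), 36 (C/G), 38 (C/T).
That gives 13 mismatches out of 43 aligned sites, so the Hamming distance is 13.

13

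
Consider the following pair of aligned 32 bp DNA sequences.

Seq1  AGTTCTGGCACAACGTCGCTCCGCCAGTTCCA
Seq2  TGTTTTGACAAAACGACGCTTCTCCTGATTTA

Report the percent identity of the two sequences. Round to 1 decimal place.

The sequences differ at positions 1 (A/T), 5 (C/T), 8 (G/A), 11 (C/A), 16 (T/A), 21 (C/T), 23 (G/T), 26 (A/T), 28 (T/A), 30 (C/T), 31 (C/T).
21 of the 32 sites match, so the percent identity is 21/32 × 100 = 65.6%.

65.6%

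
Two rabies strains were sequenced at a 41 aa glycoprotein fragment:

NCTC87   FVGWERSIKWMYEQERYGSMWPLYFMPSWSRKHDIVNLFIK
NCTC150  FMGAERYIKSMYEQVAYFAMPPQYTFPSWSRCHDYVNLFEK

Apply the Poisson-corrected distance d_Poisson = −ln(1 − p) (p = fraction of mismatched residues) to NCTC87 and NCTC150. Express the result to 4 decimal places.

0.4555

Mismatches occur at site 2 (V↔M), site 4 (W↔A), site 7 (S↔Y), site 10 (W↔S), site 15 (E↔V), site 16 (R↔A), site 18 (G↔F), site 19 (S↔A), site 21 (W↔P), site 23 (L↔Q), site 25 (F↔T), site 26 (M↔F), site 32 (K↔C), site 35 (I↔Y), site 40 (I↔E).
p = 15/41 = 0.365854.
d = −ln(1 − 0.365854) = −ln(0.634146) = 0.4555.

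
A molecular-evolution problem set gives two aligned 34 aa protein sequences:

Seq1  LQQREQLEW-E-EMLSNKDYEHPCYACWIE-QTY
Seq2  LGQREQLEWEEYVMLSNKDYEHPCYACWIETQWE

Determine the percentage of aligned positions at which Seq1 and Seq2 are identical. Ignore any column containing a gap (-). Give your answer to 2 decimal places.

Excluding the 3 gap columns leaves 31 comparable sites.
Mismatches occur at site 2 (Q/G), site 13 (E/V), site 33 (T/W), site 34 (Y/E).
27 of the 31 comparable sites match, so the percent identity is 27/31 × 100 = 87.10%.

87.10%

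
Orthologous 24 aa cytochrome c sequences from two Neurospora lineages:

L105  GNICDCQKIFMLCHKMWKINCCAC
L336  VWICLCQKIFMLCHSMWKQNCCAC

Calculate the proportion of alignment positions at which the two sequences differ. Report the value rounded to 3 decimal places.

Mismatches occur at site 1 (G↔V), site 2 (N↔W), site 5 (D↔L), site 15 (K↔S), site 19 (I↔Q).
There are 5 differences over 24 sites, so p = 5/24 = 0.208.

0.208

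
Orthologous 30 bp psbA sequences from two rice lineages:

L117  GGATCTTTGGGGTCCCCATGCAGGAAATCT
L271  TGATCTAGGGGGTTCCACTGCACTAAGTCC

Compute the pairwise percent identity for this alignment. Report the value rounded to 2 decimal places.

66.67%

Differing sites — 1:G/T; 7:T/A; 8:T/G; 14:C/T; 17:C/A; 18:A/C; 23:G/C; 24:G/T; 27:A/G; 30:T/C.
20 of the 30 sites match, so the percent identity is 20/30 × 100 = 66.67%.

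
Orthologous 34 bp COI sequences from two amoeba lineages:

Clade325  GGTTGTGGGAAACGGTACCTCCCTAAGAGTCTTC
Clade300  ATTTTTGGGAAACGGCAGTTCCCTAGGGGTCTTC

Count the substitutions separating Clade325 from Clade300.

8

Mismatches occur at site 1 (G→A), site 2 (G→T), site 5 (G→T), site 16 (T→C), site 18 (C→G), site 19 (C→T), site 26 (A→G), site 28 (A→G).
That gives 8 mismatches out of 34 aligned sites, so the Hamming distance is 8.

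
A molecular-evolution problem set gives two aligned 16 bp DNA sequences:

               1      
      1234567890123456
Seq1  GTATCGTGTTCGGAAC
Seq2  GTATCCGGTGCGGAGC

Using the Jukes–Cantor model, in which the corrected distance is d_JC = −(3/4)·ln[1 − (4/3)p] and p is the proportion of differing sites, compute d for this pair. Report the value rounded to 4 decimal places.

0.3041

Mismatches occur at site 6 (G/C), site 7 (T/G), site 10 (T/G), site 15 (A/G).
p = 4/16 = 0.250000.
d = −0.75 · ln(1 − (4/3)·0.250000) = −0.75 · ln(0.666667) = −0.75 · (-0.405465) = 0.3041.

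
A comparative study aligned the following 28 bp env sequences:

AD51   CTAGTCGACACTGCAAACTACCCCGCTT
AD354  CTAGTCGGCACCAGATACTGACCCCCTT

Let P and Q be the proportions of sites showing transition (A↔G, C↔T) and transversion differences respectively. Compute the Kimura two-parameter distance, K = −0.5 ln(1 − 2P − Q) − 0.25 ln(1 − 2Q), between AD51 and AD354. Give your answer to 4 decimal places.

0.3639

The sequences differ at positions 8 (A/G, transition), 12 (T/C, transition), 13 (G/A, transition), 14 (C/G, transversion), 16 (A/T, transversion), 20 (A/G, transition), 21 (C/A, transversion), 25 (G/C, transversion).
Of the 8 differences, 4 transitions and 4 transversions over 28 sites: P = 4/28 = 0.142857, Q = 4/28 = 0.142857.
d = −0.5·ln(0.571429) − 0.25·ln(0.714286) = −0.5·(-0.559615) − 0.25·(-0.336472) = 0.3639.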